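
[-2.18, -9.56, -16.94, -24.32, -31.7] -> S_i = -2.18 + -7.38*i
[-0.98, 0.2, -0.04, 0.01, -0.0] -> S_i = -0.98*(-0.20)^i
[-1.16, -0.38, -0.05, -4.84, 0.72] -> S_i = Random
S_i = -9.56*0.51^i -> [-9.56, -4.88, -2.49, -1.27, -0.65]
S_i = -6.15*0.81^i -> [-6.15, -4.98, -4.04, -3.27, -2.65]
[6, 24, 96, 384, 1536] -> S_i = 6*4^i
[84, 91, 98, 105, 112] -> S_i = 84 + 7*i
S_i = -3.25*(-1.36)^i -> [-3.25, 4.42, -6.01, 8.18, -11.12]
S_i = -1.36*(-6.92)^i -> [-1.36, 9.41, -65.13, 450.67, -3118.63]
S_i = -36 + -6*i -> [-36, -42, -48, -54, -60]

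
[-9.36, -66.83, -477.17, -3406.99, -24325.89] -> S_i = -9.36*7.14^i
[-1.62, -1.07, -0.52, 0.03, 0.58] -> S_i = -1.62 + 0.55*i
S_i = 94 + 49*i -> [94, 143, 192, 241, 290]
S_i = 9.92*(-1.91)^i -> [9.92, -18.95, 36.19, -69.12, 132.02]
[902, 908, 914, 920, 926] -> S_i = 902 + 6*i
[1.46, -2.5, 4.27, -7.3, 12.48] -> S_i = 1.46*(-1.71)^i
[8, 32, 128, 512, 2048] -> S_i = 8*4^i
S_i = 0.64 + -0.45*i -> [0.64, 0.19, -0.26, -0.71, -1.16]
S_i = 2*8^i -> [2, 16, 128, 1024, 8192]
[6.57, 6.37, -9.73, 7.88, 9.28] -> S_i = Random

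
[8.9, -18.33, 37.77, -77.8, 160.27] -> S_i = 8.90*(-2.06)^i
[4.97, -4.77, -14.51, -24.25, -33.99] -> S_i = 4.97 + -9.74*i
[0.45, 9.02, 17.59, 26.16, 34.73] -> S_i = 0.45 + 8.57*i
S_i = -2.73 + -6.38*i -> [-2.73, -9.11, -15.49, -21.87, -28.25]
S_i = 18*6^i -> [18, 108, 648, 3888, 23328]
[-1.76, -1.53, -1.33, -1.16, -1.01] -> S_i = -1.76*0.87^i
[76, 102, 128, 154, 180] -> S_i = 76 + 26*i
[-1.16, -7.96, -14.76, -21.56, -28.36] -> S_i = -1.16 + -6.80*i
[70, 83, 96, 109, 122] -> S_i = 70 + 13*i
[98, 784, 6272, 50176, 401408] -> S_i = 98*8^i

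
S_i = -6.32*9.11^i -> [-6.32, -57.58, -524.51, -4778.29, -43530.19]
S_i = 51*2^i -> [51, 102, 204, 408, 816]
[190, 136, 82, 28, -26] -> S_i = 190 + -54*i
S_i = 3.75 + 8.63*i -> [3.75, 12.38, 21.01, 29.64, 38.27]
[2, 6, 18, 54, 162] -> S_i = 2*3^i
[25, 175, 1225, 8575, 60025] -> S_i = 25*7^i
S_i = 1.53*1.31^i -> [1.53, 2.0, 2.63, 3.44, 4.51]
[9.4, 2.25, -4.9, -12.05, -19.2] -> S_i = 9.40 + -7.15*i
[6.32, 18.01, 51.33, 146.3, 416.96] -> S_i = 6.32*2.85^i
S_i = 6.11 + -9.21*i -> [6.11, -3.1, -12.31, -21.52, -30.73]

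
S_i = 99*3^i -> [99, 297, 891, 2673, 8019]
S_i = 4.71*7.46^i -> [4.71, 35.14, 262.12, 1955.41, 14587.34]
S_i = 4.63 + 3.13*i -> [4.63, 7.76, 10.89, 14.02, 17.15]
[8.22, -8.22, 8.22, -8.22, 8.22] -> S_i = 8.22*(-1.00)^i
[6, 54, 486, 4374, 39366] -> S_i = 6*9^i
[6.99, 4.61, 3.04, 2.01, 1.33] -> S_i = 6.99*0.66^i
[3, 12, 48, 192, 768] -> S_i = 3*4^i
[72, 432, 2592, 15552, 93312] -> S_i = 72*6^i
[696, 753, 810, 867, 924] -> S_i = 696 + 57*i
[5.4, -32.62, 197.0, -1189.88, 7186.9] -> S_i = 5.40*(-6.04)^i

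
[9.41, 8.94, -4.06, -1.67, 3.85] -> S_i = Random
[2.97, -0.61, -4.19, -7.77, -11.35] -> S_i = 2.97 + -3.58*i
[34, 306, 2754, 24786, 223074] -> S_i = 34*9^i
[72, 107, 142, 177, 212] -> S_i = 72 + 35*i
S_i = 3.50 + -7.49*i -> [3.5, -3.99, -11.48, -18.97, -26.46]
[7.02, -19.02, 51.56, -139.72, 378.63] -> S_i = 7.02*(-2.71)^i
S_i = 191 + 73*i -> [191, 264, 337, 410, 483]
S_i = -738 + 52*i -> [-738, -686, -634, -582, -530]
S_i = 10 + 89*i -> [10, 99, 188, 277, 366]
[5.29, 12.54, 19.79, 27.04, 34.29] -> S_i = 5.29 + 7.25*i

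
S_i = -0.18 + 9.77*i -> [-0.18, 9.59, 19.36, 29.13, 38.9]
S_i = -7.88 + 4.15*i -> [-7.88, -3.73, 0.42, 4.57, 8.72]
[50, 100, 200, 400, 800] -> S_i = 50*2^i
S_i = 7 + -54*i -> [7, -47, -101, -155, -209]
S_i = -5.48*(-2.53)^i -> [-5.48, 13.86, -35.08, 88.74, -224.52]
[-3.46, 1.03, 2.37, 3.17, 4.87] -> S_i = Random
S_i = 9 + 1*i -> [9, 10, 11, 12, 13]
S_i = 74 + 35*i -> [74, 109, 144, 179, 214]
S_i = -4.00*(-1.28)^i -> [-4.0, 5.12, -6.55, 8.39, -10.74]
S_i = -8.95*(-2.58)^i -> [-8.95, 23.09, -59.57, 153.7, -396.55]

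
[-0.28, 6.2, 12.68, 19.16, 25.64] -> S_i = -0.28 + 6.48*i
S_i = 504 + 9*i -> [504, 513, 522, 531, 540]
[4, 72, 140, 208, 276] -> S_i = 4 + 68*i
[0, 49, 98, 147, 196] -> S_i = 0 + 49*i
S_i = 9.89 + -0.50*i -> [9.89, 9.39, 8.89, 8.39, 7.89]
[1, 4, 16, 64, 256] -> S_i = 1*4^i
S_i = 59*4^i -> [59, 236, 944, 3776, 15104]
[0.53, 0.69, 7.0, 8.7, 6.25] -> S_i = Random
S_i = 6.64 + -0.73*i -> [6.64, 5.91, 5.18, 4.45, 3.72]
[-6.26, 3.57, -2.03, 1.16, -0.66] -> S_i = -6.26*(-0.57)^i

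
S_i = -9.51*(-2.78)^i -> [-9.51, 26.44, -73.5, 204.32, -568.01]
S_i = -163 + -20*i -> [-163, -183, -203, -223, -243]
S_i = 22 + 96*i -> [22, 118, 214, 310, 406]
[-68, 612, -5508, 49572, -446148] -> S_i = -68*-9^i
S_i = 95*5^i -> [95, 475, 2375, 11875, 59375]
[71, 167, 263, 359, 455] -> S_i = 71 + 96*i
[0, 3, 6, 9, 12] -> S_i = 0 + 3*i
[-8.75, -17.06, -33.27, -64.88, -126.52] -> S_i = -8.75*1.95^i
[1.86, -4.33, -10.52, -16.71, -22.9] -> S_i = 1.86 + -6.19*i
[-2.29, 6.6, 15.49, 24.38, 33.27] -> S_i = -2.29 + 8.89*i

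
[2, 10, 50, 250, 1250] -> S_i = 2*5^i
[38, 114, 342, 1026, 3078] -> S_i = 38*3^i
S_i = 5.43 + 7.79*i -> [5.43, 13.22, 21.01, 28.8, 36.59]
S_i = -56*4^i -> [-56, -224, -896, -3584, -14336]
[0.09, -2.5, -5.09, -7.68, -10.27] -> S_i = 0.09 + -2.59*i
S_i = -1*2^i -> [-1, -2, -4, -8, -16]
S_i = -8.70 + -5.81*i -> [-8.7, -14.51, -20.32, -26.13, -31.94]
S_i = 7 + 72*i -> [7, 79, 151, 223, 295]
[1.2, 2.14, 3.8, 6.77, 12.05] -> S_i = 1.20*1.78^i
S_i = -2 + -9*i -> [-2, -11, -20, -29, -38]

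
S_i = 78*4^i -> [78, 312, 1248, 4992, 19968]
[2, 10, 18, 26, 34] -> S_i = 2 + 8*i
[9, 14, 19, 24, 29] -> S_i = 9 + 5*i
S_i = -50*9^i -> [-50, -450, -4050, -36450, -328050]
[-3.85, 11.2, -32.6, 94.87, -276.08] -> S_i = -3.85*(-2.91)^i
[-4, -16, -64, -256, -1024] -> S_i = -4*4^i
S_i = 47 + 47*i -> [47, 94, 141, 188, 235]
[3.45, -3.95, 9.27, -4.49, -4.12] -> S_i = Random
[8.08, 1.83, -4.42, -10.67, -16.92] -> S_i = 8.08 + -6.25*i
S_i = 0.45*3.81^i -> [0.45, 1.71, 6.53, 24.89, 94.82]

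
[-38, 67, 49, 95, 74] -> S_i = Random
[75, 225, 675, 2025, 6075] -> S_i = 75*3^i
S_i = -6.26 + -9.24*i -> [-6.26, -15.5, -24.74, -33.98, -43.22]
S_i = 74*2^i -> [74, 148, 296, 592, 1184]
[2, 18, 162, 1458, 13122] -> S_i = 2*9^i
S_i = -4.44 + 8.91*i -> [-4.44, 4.47, 13.38, 22.29, 31.2]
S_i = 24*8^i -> [24, 192, 1536, 12288, 98304]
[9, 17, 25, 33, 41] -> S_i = 9 + 8*i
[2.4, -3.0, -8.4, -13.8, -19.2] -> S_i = 2.40 + -5.40*i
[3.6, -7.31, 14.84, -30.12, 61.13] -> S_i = 3.60*(-2.03)^i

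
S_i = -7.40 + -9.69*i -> [-7.4, -17.09, -26.78, -36.47, -46.16]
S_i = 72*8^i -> [72, 576, 4608, 36864, 294912]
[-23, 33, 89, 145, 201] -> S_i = -23 + 56*i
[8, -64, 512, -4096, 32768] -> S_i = 8*-8^i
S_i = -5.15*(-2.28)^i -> [-5.15, 11.74, -26.77, 61.04, -139.17]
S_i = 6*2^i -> [6, 12, 24, 48, 96]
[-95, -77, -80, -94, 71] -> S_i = Random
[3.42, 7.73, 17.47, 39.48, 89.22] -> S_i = 3.42*2.26^i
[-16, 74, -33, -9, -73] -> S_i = Random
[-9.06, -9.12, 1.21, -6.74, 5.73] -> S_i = Random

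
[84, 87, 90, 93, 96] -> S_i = 84 + 3*i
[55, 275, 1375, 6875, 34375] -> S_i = 55*5^i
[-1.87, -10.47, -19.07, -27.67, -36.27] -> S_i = -1.87 + -8.60*i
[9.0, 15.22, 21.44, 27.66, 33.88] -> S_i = 9.00 + 6.22*i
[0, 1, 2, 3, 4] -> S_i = 0 + 1*i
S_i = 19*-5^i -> [19, -95, 475, -2375, 11875]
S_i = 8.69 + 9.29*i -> [8.69, 17.98, 27.27, 36.56, 45.85]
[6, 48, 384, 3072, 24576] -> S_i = 6*8^i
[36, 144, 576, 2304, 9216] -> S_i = 36*4^i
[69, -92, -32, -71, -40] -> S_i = Random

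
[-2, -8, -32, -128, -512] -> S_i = -2*4^i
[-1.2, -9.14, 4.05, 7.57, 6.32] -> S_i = Random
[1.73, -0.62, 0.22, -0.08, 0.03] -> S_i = 1.73*(-0.36)^i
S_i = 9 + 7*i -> [9, 16, 23, 30, 37]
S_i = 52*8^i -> [52, 416, 3328, 26624, 212992]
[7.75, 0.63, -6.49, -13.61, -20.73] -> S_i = 7.75 + -7.12*i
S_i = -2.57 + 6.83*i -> [-2.57, 4.26, 11.09, 17.92, 24.75]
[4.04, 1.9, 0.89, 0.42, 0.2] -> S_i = 4.04*0.47^i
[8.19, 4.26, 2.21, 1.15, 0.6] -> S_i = 8.19*0.52^i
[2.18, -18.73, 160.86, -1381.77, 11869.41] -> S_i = 2.18*(-8.59)^i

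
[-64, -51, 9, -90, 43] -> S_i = Random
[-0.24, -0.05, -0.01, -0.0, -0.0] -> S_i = -0.24*0.22^i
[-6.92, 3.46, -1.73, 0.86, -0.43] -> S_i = -6.92*(-0.50)^i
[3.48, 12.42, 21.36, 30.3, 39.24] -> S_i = 3.48 + 8.94*i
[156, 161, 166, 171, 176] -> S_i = 156 + 5*i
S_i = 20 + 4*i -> [20, 24, 28, 32, 36]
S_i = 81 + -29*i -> [81, 52, 23, -6, -35]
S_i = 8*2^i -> [8, 16, 32, 64, 128]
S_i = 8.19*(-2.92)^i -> [8.19, -23.91, 69.83, -203.91, 595.41]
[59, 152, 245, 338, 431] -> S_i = 59 + 93*i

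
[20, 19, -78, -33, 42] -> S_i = Random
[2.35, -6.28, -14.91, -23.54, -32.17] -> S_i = 2.35 + -8.63*i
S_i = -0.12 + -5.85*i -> [-0.12, -5.97, -11.82, -17.67, -23.52]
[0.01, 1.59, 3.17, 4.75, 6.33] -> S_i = 0.01 + 1.58*i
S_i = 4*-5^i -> [4, -20, 100, -500, 2500]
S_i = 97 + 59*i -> [97, 156, 215, 274, 333]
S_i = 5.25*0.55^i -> [5.25, 2.89, 1.59, 0.87, 0.48]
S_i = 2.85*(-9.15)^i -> [2.85, -26.08, 238.61, -2183.27, 19976.95]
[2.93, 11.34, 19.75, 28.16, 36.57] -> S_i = 2.93 + 8.41*i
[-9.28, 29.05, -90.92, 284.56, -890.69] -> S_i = -9.28*(-3.13)^i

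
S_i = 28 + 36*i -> [28, 64, 100, 136, 172]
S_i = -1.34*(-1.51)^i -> [-1.34, 2.02, -3.06, 4.61, -6.97]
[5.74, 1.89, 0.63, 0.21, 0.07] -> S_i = 5.74*0.33^i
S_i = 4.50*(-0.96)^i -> [4.5, -4.32, 4.15, -3.98, 3.82]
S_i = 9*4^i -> [9, 36, 144, 576, 2304]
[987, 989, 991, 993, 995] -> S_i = 987 + 2*i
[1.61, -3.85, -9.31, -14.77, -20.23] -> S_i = 1.61 + -5.46*i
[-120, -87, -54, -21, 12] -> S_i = -120 + 33*i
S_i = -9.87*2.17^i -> [-9.87, -21.42, -46.48, -100.85, -218.85]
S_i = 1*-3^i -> [1, -3, 9, -27, 81]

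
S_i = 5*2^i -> [5, 10, 20, 40, 80]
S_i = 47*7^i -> [47, 329, 2303, 16121, 112847]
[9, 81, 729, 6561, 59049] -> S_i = 9*9^i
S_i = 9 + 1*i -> [9, 10, 11, 12, 13]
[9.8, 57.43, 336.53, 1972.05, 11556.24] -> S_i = 9.80*5.86^i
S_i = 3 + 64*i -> [3, 67, 131, 195, 259]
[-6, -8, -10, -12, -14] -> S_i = -6 + -2*i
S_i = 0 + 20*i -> [0, 20, 40, 60, 80]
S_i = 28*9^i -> [28, 252, 2268, 20412, 183708]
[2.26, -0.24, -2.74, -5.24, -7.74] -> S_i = 2.26 + -2.50*i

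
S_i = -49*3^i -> [-49, -147, -441, -1323, -3969]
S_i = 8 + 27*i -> [8, 35, 62, 89, 116]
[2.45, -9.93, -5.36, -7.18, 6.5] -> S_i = Random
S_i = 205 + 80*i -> [205, 285, 365, 445, 525]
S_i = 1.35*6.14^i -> [1.35, 8.29, 50.89, 312.49, 1918.7]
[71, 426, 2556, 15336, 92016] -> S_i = 71*6^i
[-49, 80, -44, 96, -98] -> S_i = Random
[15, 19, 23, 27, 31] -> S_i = 15 + 4*i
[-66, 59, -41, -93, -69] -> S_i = Random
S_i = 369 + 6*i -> [369, 375, 381, 387, 393]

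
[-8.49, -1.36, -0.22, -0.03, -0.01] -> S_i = -8.49*0.16^i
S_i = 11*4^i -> [11, 44, 176, 704, 2816]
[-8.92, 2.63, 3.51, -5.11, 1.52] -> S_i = Random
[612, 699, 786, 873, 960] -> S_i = 612 + 87*i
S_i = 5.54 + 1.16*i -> [5.54, 6.7, 7.86, 9.02, 10.18]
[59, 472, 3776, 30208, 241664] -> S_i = 59*8^i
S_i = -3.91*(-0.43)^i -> [-3.91, 1.68, -0.72, 0.31, -0.13]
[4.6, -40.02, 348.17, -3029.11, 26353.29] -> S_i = 4.60*(-8.70)^i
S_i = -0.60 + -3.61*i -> [-0.6, -4.21, -7.82, -11.43, -15.04]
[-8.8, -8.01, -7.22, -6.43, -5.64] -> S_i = -8.80 + 0.79*i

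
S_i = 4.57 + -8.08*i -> [4.57, -3.51, -11.59, -19.67, -27.75]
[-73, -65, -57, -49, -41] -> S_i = -73 + 8*i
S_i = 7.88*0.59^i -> [7.88, 4.65, 2.74, 1.62, 0.95]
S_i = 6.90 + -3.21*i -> [6.9, 3.69, 0.48, -2.73, -5.94]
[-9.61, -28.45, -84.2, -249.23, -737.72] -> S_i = -9.61*2.96^i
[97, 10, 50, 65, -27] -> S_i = Random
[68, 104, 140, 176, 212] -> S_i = 68 + 36*i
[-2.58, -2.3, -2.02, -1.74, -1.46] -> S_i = -2.58 + 0.28*i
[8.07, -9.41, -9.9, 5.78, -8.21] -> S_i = Random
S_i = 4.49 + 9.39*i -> [4.49, 13.88, 23.27, 32.66, 42.05]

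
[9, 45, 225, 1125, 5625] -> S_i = 9*5^i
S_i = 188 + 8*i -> [188, 196, 204, 212, 220]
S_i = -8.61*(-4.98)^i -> [-8.61, 42.88, -213.53, 1063.39, -5295.67]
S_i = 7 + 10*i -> [7, 17, 27, 37, 47]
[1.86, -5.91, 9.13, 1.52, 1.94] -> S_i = Random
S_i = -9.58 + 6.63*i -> [-9.58, -2.95, 3.68, 10.31, 16.94]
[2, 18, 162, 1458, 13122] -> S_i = 2*9^i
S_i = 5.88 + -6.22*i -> [5.88, -0.34, -6.56, -12.78, -19.0]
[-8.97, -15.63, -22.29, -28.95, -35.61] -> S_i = -8.97 + -6.66*i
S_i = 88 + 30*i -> [88, 118, 148, 178, 208]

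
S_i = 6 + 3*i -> [6, 9, 12, 15, 18]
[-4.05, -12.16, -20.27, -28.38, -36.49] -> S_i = -4.05 + -8.11*i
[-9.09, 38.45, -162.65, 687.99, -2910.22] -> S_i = -9.09*(-4.23)^i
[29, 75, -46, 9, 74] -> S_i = Random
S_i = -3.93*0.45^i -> [-3.93, -1.77, -0.8, -0.36, -0.16]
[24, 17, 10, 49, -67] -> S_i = Random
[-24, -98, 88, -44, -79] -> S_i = Random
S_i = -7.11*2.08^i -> [-7.11, -14.79, -30.76, -63.98, -133.08]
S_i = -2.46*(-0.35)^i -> [-2.46, 0.86, -0.3, 0.11, -0.04]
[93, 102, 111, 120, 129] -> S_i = 93 + 9*i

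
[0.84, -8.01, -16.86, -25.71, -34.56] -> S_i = 0.84 + -8.85*i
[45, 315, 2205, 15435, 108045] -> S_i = 45*7^i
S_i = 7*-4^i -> [7, -28, 112, -448, 1792]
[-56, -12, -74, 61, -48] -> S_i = Random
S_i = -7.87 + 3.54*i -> [-7.87, -4.33, -0.79, 2.75, 6.29]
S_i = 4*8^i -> [4, 32, 256, 2048, 16384]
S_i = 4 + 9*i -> [4, 13, 22, 31, 40]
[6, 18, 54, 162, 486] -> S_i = 6*3^i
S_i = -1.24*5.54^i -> [-1.24, -6.87, -38.06, -210.84, -1168.05]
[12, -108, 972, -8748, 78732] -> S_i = 12*-9^i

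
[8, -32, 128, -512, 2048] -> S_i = 8*-4^i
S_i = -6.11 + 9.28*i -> [-6.11, 3.17, 12.45, 21.73, 31.01]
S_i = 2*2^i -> [2, 4, 8, 16, 32]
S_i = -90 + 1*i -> [-90, -89, -88, -87, -86]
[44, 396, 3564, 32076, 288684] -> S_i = 44*9^i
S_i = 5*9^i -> [5, 45, 405, 3645, 32805]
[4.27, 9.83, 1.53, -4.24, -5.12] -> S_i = Random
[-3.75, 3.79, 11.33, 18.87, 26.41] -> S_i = -3.75 + 7.54*i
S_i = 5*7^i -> [5, 35, 245, 1715, 12005]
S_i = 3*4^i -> [3, 12, 48, 192, 768]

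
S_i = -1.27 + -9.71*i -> [-1.27, -10.98, -20.69, -30.4, -40.11]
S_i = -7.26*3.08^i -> [-7.26, -22.36, -68.87, -212.12, -653.34]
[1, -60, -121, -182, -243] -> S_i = 1 + -61*i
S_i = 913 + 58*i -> [913, 971, 1029, 1087, 1145]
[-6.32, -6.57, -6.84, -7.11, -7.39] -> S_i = -6.32*1.04^i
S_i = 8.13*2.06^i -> [8.13, 16.75, 34.5, 71.07, 146.41]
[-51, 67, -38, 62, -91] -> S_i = Random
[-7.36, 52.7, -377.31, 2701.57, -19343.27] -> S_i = -7.36*(-7.16)^i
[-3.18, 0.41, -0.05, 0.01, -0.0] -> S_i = -3.18*(-0.13)^i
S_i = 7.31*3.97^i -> [7.31, 29.02, 115.21, 457.39, 1815.85]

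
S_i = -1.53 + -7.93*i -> [-1.53, -9.46, -17.39, -25.32, -33.25]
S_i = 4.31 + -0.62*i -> [4.31, 3.69, 3.07, 2.45, 1.83]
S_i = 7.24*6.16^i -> [7.24, 44.6, 274.73, 1692.31, 10424.65]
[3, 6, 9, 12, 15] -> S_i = 3 + 3*i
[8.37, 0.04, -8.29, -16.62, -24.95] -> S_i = 8.37 + -8.33*i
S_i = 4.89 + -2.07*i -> [4.89, 2.82, 0.75, -1.32, -3.39]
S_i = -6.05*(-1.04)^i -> [-6.05, 6.29, -6.54, 6.81, -7.08]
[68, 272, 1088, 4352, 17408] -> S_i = 68*4^i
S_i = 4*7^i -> [4, 28, 196, 1372, 9604]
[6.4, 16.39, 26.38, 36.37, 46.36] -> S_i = 6.40 + 9.99*i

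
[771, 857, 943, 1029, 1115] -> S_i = 771 + 86*i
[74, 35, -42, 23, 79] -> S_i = Random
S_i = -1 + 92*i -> [-1, 91, 183, 275, 367]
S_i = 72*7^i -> [72, 504, 3528, 24696, 172872]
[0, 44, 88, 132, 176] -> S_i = 0 + 44*i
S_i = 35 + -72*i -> [35, -37, -109, -181, -253]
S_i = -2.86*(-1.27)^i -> [-2.86, 3.63, -4.61, 5.86, -7.44]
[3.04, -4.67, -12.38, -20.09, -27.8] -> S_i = 3.04 + -7.71*i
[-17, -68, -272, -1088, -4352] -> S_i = -17*4^i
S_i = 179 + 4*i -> [179, 183, 187, 191, 195]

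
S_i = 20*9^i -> [20, 180, 1620, 14580, 131220]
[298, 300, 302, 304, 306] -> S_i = 298 + 2*i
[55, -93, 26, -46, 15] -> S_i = Random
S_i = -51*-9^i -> [-51, 459, -4131, 37179, -334611]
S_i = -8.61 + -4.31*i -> [-8.61, -12.92, -17.23, -21.54, -25.85]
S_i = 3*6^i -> [3, 18, 108, 648, 3888]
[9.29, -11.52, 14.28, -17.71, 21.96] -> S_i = 9.29*(-1.24)^i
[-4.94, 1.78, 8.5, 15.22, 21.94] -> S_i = -4.94 + 6.72*i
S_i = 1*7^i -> [1, 7, 49, 343, 2401]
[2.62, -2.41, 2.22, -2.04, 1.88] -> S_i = 2.62*(-0.92)^i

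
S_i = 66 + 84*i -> [66, 150, 234, 318, 402]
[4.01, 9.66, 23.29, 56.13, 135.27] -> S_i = 4.01*2.41^i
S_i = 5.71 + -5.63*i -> [5.71, 0.08, -5.55, -11.18, -16.81]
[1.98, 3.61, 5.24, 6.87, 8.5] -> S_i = 1.98 + 1.63*i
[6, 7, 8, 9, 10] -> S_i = 6 + 1*i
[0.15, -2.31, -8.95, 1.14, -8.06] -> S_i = Random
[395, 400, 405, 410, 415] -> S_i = 395 + 5*i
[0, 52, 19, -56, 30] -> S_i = Random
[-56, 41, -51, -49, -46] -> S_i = Random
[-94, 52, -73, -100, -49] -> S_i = Random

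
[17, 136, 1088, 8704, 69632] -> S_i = 17*8^i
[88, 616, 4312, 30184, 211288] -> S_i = 88*7^i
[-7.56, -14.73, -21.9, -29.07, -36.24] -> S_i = -7.56 + -7.17*i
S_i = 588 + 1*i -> [588, 589, 590, 591, 592]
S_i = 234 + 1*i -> [234, 235, 236, 237, 238]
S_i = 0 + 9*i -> [0, 9, 18, 27, 36]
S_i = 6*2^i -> [6, 12, 24, 48, 96]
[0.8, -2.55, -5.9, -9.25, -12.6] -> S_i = 0.80 + -3.35*i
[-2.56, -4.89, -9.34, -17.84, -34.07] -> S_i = -2.56*1.91^i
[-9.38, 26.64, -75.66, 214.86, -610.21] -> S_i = -9.38*(-2.84)^i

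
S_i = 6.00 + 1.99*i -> [6.0, 7.99, 9.98, 11.97, 13.96]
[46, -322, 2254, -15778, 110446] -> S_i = 46*-7^i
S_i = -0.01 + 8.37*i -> [-0.01, 8.36, 16.73, 25.1, 33.47]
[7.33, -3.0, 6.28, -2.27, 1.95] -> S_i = Random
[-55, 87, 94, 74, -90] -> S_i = Random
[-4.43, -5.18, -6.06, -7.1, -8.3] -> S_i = -4.43*1.17^i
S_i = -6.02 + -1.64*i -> [-6.02, -7.66, -9.3, -10.94, -12.58]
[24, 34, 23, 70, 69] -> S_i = Random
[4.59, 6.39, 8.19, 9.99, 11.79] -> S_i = 4.59 + 1.80*i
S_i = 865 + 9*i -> [865, 874, 883, 892, 901]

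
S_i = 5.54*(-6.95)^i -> [5.54, -38.5, 267.6, -1859.79, 12925.55]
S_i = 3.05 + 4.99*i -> [3.05, 8.04, 13.03, 18.02, 23.01]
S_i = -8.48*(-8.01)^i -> [-8.48, 67.92, -544.08, 4358.06, -34908.08]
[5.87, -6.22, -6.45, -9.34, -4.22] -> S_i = Random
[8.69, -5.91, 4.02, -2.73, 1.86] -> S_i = 8.69*(-0.68)^i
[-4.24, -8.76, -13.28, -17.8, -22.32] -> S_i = -4.24 + -4.52*i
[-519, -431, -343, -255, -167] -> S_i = -519 + 88*i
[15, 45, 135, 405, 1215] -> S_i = 15*3^i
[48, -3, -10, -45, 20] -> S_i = Random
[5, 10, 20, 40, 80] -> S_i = 5*2^i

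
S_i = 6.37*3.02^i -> [6.37, 19.24, 58.1, 175.45, 529.87]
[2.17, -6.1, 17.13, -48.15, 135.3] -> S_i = 2.17*(-2.81)^i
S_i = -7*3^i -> [-7, -21, -63, -189, -567]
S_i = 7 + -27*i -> [7, -20, -47, -74, -101]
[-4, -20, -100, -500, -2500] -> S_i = -4*5^i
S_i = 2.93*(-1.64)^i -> [2.93, -4.81, 7.88, -12.92, 21.2]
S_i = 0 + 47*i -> [0, 47, 94, 141, 188]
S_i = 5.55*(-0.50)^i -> [5.55, -2.78, 1.39, -0.69, 0.35]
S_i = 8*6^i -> [8, 48, 288, 1728, 10368]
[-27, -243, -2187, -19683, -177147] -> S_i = -27*9^i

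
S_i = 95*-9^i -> [95, -855, 7695, -69255, 623295]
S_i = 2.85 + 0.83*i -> [2.85, 3.68, 4.51, 5.34, 6.17]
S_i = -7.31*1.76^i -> [-7.31, -12.87, -22.64, -39.85, -70.14]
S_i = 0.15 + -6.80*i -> [0.15, -6.65, -13.45, -20.25, -27.05]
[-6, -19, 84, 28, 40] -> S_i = Random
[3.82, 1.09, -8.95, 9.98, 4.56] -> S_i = Random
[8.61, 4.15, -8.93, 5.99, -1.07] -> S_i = Random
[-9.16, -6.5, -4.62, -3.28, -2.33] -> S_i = -9.16*0.71^i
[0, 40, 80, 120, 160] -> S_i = 0 + 40*i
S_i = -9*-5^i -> [-9, 45, -225, 1125, -5625]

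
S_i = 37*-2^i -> [37, -74, 148, -296, 592]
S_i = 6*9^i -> [6, 54, 486, 4374, 39366]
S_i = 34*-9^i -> [34, -306, 2754, -24786, 223074]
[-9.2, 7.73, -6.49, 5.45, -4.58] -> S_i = -9.20*(-0.84)^i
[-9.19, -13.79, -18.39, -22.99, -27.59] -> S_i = -9.19 + -4.60*i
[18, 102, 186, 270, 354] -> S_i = 18 + 84*i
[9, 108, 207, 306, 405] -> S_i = 9 + 99*i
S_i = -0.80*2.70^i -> [-0.8, -2.16, -5.83, -15.75, -42.52]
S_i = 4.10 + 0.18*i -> [4.1, 4.28, 4.46, 4.64, 4.82]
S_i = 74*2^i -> [74, 148, 296, 592, 1184]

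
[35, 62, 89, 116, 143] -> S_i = 35 + 27*i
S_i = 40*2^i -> [40, 80, 160, 320, 640]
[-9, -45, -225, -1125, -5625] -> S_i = -9*5^i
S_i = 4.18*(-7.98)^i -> [4.18, -33.36, 266.18, -2124.15, 16950.71]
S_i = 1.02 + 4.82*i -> [1.02, 5.84, 10.66, 15.48, 20.3]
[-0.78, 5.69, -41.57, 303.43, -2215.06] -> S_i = -0.78*(-7.30)^i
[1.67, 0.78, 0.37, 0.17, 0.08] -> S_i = 1.67*0.47^i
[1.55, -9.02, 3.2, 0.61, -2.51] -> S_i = Random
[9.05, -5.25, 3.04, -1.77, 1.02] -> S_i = 9.05*(-0.58)^i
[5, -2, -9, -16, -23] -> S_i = 5 + -7*i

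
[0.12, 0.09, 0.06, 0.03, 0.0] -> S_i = 0.12 + -0.03*i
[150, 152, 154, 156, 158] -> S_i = 150 + 2*i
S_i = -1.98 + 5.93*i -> [-1.98, 3.95, 9.88, 15.81, 21.74]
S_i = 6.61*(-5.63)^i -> [6.61, -37.21, 209.52, -1179.58, 6641.02]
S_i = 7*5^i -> [7, 35, 175, 875, 4375]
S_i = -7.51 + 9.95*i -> [-7.51, 2.44, 12.39, 22.34, 32.29]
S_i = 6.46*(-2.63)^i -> [6.46, -16.99, 44.68, -117.52, 309.07]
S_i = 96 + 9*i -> [96, 105, 114, 123, 132]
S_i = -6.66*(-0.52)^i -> [-6.66, 3.46, -1.8, 0.94, -0.49]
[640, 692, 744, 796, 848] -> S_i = 640 + 52*i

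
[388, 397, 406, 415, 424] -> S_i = 388 + 9*i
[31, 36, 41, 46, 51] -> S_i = 31 + 5*i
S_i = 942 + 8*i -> [942, 950, 958, 966, 974]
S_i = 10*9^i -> [10, 90, 810, 7290, 65610]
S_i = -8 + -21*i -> [-8, -29, -50, -71, -92]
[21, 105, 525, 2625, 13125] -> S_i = 21*5^i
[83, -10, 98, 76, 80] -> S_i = Random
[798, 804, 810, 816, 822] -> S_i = 798 + 6*i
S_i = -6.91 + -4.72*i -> [-6.91, -11.63, -16.35, -21.07, -25.79]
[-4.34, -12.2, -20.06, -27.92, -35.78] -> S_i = -4.34 + -7.86*i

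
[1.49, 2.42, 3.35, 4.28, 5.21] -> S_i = 1.49 + 0.93*i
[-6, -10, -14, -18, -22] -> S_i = -6 + -4*i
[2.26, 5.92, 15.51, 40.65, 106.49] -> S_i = 2.26*2.62^i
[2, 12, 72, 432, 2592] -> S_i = 2*6^i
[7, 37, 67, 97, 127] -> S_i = 7 + 30*i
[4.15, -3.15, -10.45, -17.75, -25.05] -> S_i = 4.15 + -7.30*i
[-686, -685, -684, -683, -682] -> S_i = -686 + 1*i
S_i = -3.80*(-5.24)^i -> [-3.8, 19.91, -104.34, 546.74, -2864.9]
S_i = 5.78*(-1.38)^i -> [5.78, -7.98, 11.01, -15.19, 20.96]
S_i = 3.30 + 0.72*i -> [3.3, 4.02, 4.74, 5.46, 6.18]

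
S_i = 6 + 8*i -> [6, 14, 22, 30, 38]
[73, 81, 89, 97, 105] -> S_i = 73 + 8*i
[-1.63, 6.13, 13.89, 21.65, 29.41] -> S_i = -1.63 + 7.76*i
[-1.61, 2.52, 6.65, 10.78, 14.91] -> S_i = -1.61 + 4.13*i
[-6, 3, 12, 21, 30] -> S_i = -6 + 9*i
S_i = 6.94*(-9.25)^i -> [6.94, -64.2, 593.8, -5492.68, 50807.33]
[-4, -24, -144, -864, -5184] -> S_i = -4*6^i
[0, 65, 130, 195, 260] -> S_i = 0 + 65*i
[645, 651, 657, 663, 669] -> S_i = 645 + 6*i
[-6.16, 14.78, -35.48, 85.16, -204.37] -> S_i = -6.16*(-2.40)^i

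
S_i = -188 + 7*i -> [-188, -181, -174, -167, -160]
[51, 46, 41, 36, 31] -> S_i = 51 + -5*i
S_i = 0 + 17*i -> [0, 17, 34, 51, 68]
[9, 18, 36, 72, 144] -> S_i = 9*2^i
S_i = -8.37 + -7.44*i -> [-8.37, -15.81, -23.25, -30.69, -38.13]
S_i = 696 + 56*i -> [696, 752, 808, 864, 920]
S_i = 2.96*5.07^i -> [2.96, 15.01, 76.09, 385.76, 1955.8]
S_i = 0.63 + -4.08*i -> [0.63, -3.45, -7.53, -11.61, -15.69]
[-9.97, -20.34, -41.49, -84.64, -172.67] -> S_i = -9.97*2.04^i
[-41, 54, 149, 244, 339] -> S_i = -41 + 95*i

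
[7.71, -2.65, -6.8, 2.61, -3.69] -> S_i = Random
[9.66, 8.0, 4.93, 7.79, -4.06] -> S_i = Random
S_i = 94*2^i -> [94, 188, 376, 752, 1504]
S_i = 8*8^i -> [8, 64, 512, 4096, 32768]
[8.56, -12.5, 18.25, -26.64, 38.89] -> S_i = 8.56*(-1.46)^i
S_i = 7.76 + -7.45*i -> [7.76, 0.31, -7.14, -14.59, -22.04]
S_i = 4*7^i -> [4, 28, 196, 1372, 9604]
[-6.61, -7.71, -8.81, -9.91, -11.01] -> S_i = -6.61 + -1.10*i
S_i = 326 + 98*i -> [326, 424, 522, 620, 718]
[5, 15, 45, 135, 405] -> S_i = 5*3^i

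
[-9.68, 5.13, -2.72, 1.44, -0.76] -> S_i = -9.68*(-0.53)^i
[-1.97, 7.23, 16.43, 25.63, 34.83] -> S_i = -1.97 + 9.20*i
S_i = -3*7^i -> [-3, -21, -147, -1029, -7203]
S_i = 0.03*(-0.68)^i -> [0.03, -0.02, 0.01, -0.01, 0.01]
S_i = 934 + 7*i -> [934, 941, 948, 955, 962]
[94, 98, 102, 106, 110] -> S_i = 94 + 4*i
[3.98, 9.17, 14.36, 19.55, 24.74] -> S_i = 3.98 + 5.19*i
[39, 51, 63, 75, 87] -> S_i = 39 + 12*i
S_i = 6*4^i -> [6, 24, 96, 384, 1536]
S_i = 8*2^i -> [8, 16, 32, 64, 128]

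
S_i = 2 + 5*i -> [2, 7, 12, 17, 22]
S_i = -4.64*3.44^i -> [-4.64, -15.96, -54.91, -188.88, -649.76]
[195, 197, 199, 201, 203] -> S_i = 195 + 2*i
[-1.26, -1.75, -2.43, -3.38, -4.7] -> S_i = -1.26*1.39^i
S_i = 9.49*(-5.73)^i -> [9.49, -54.38, 311.58, -1785.38, 10230.21]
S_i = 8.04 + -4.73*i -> [8.04, 3.31, -1.42, -6.15, -10.88]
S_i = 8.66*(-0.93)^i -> [8.66, -8.05, 7.49, -6.97, 6.48]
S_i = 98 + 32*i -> [98, 130, 162, 194, 226]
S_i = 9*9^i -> [9, 81, 729, 6561, 59049]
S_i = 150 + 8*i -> [150, 158, 166, 174, 182]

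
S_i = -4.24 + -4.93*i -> [-4.24, -9.17, -14.1, -19.03, -23.96]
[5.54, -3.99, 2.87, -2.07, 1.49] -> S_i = 5.54*(-0.72)^i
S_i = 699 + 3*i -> [699, 702, 705, 708, 711]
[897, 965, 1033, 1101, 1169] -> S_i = 897 + 68*i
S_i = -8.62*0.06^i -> [-8.62, -0.52, -0.03, -0.0, -0.0]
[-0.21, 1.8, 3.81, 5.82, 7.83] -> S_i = -0.21 + 2.01*i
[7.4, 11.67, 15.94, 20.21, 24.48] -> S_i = 7.40 + 4.27*i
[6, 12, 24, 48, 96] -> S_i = 6*2^i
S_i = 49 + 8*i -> [49, 57, 65, 73, 81]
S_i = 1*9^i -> [1, 9, 81, 729, 6561]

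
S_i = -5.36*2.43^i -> [-5.36, -13.02, -31.65, -76.91, -186.89]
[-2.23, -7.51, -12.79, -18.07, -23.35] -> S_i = -2.23 + -5.28*i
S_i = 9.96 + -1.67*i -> [9.96, 8.29, 6.62, 4.95, 3.28]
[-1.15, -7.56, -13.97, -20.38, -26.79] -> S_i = -1.15 + -6.41*i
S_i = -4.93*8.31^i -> [-4.93, -40.97, -340.45, -2829.11, -23509.91]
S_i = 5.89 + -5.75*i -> [5.89, 0.14, -5.61, -11.36, -17.11]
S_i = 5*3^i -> [5, 15, 45, 135, 405]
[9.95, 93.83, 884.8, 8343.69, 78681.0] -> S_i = 9.95*9.43^i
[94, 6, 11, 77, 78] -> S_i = Random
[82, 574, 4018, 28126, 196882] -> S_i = 82*7^i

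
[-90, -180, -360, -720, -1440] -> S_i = -90*2^i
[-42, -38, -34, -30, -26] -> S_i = -42 + 4*i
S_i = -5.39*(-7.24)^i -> [-5.39, 39.02, -282.53, 2045.52, -14809.59]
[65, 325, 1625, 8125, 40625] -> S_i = 65*5^i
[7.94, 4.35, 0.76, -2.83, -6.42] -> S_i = 7.94 + -3.59*i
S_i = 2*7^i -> [2, 14, 98, 686, 4802]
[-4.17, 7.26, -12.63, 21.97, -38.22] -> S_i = -4.17*(-1.74)^i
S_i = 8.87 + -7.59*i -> [8.87, 1.28, -6.31, -13.9, -21.49]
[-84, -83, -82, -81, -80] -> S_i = -84 + 1*i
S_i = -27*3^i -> [-27, -81, -243, -729, -2187]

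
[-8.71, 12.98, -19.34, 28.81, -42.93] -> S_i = -8.71*(-1.49)^i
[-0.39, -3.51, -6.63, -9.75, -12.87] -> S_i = -0.39 + -3.12*i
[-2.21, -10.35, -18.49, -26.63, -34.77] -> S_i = -2.21 + -8.14*i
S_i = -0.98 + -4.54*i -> [-0.98, -5.52, -10.06, -14.6, -19.14]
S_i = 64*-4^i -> [64, -256, 1024, -4096, 16384]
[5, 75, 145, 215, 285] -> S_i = 5 + 70*i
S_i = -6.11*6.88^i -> [-6.11, -42.04, -289.21, -1989.79, -13689.73]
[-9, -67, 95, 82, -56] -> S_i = Random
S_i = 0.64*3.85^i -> [0.64, 2.46, 9.49, 36.52, 140.61]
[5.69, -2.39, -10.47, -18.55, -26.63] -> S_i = 5.69 + -8.08*i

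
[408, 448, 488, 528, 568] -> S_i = 408 + 40*i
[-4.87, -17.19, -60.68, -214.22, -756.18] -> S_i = -4.87*3.53^i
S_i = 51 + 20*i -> [51, 71, 91, 111, 131]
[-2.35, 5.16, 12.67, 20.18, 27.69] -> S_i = -2.35 + 7.51*i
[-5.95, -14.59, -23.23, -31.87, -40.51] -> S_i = -5.95 + -8.64*i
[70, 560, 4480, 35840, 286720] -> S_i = 70*8^i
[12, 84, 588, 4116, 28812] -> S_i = 12*7^i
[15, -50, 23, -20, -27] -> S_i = Random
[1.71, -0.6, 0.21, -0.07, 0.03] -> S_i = 1.71*(-0.35)^i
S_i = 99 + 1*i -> [99, 100, 101, 102, 103]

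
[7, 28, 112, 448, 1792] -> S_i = 7*4^i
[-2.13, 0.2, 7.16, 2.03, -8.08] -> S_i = Random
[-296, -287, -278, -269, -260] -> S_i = -296 + 9*i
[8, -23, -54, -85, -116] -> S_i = 8 + -31*i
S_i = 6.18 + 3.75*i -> [6.18, 9.93, 13.68, 17.43, 21.18]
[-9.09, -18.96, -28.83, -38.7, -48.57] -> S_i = -9.09 + -9.87*i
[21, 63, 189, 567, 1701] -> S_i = 21*3^i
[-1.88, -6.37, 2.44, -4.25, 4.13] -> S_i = Random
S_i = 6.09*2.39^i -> [6.09, 14.56, 34.79, 83.14, 198.71]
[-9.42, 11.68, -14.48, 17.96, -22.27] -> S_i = -9.42*(-1.24)^i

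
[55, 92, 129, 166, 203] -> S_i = 55 + 37*i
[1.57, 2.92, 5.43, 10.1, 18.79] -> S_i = 1.57*1.86^i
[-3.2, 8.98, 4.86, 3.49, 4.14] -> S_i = Random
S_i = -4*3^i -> [-4, -12, -36, -108, -324]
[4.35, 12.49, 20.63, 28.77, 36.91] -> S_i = 4.35 + 8.14*i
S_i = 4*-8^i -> [4, -32, 256, -2048, 16384]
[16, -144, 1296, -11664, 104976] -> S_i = 16*-9^i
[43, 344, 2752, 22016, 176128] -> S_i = 43*8^i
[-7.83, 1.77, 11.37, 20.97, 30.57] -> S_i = -7.83 + 9.60*i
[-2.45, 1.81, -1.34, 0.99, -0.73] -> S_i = -2.45*(-0.74)^i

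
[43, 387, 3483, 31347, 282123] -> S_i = 43*9^i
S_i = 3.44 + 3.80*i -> [3.44, 7.24, 11.04, 14.84, 18.64]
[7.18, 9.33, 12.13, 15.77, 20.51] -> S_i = 7.18*1.30^i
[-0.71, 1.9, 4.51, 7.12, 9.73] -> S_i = -0.71 + 2.61*i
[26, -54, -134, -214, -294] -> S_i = 26 + -80*i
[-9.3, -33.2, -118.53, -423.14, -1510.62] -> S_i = -9.30*3.57^i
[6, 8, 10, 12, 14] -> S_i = 6 + 2*i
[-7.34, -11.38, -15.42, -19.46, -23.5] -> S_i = -7.34 + -4.04*i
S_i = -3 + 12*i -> [-3, 9, 21, 33, 45]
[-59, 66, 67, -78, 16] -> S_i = Random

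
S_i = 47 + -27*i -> [47, 20, -7, -34, -61]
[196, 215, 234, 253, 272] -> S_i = 196 + 19*i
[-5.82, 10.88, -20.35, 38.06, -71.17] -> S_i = -5.82*(-1.87)^i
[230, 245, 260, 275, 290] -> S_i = 230 + 15*i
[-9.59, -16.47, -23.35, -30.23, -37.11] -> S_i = -9.59 + -6.88*i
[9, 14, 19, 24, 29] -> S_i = 9 + 5*i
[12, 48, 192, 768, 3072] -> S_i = 12*4^i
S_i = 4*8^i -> [4, 32, 256, 2048, 16384]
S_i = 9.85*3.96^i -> [9.85, 39.01, 154.46, 611.68, 2422.24]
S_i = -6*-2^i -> [-6, 12, -24, 48, -96]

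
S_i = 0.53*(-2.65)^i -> [0.53, -1.4, 3.72, -9.86, 26.14]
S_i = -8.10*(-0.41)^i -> [-8.1, 3.32, -1.36, 0.56, -0.23]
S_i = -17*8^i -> [-17, -136, -1088, -8704, -69632]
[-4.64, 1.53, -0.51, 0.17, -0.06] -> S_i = -4.64*(-0.33)^i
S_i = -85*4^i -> [-85, -340, -1360, -5440, -21760]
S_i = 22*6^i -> [22, 132, 792, 4752, 28512]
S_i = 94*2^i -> [94, 188, 376, 752, 1504]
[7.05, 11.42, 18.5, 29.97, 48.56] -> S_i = 7.05*1.62^i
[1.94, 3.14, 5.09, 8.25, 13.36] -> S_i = 1.94*1.62^i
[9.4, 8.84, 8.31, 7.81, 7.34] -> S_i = 9.40*0.94^i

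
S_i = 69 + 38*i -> [69, 107, 145, 183, 221]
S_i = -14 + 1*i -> [-14, -13, -12, -11, -10]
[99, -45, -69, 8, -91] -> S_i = Random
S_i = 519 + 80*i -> [519, 599, 679, 759, 839]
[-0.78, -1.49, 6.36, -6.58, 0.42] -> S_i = Random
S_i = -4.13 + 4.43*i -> [-4.13, 0.3, 4.73, 9.16, 13.59]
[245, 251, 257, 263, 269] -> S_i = 245 + 6*i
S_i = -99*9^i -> [-99, -891, -8019, -72171, -649539]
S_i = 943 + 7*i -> [943, 950, 957, 964, 971]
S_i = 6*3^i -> [6, 18, 54, 162, 486]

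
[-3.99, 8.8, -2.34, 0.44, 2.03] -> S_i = Random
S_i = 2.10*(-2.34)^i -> [2.1, -4.91, 11.5, -26.91, 62.96]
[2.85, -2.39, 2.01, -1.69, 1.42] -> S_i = 2.85*(-0.84)^i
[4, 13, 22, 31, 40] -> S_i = 4 + 9*i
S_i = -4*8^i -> [-4, -32, -256, -2048, -16384]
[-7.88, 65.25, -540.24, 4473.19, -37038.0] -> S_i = -7.88*(-8.28)^i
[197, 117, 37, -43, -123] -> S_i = 197 + -80*i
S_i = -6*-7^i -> [-6, 42, -294, 2058, -14406]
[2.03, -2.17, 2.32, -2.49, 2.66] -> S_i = 2.03*(-1.07)^i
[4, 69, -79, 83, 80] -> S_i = Random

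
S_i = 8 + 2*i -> [8, 10, 12, 14, 16]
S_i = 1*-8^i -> [1, -8, 64, -512, 4096]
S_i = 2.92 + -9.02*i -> [2.92, -6.1, -15.12, -24.14, -33.16]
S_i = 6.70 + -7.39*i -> [6.7, -0.69, -8.08, -15.47, -22.86]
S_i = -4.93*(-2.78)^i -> [-4.93, 13.71, -38.1, 105.92, -294.46]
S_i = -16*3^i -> [-16, -48, -144, -432, -1296]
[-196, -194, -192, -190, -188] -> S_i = -196 + 2*i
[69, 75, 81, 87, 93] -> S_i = 69 + 6*i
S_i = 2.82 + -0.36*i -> [2.82, 2.46, 2.1, 1.74, 1.38]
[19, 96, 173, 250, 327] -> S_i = 19 + 77*i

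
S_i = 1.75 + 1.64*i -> [1.75, 3.39, 5.03, 6.67, 8.31]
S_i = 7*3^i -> [7, 21, 63, 189, 567]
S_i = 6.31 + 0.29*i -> [6.31, 6.6, 6.89, 7.18, 7.47]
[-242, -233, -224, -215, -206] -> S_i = -242 + 9*i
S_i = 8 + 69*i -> [8, 77, 146, 215, 284]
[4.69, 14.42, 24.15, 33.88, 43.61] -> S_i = 4.69 + 9.73*i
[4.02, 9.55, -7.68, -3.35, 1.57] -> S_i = Random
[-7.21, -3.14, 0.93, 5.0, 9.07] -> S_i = -7.21 + 4.07*i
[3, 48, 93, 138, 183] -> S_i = 3 + 45*i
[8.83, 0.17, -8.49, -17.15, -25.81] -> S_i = 8.83 + -8.66*i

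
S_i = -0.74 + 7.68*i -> [-0.74, 6.94, 14.62, 22.3, 29.98]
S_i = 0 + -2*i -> [0, -2, -4, -6, -8]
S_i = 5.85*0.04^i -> [5.85, 0.23, 0.01, 0.0, 0.0]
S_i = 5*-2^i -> [5, -10, 20, -40, 80]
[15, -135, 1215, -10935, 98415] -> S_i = 15*-9^i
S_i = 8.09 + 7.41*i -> [8.09, 15.5, 22.91, 30.32, 37.73]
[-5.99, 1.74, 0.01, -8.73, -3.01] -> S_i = Random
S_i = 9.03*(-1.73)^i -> [9.03, -15.62, 27.03, -46.75, 80.89]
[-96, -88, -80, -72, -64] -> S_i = -96 + 8*i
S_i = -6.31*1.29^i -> [-6.31, -8.14, -10.5, -13.55, -17.47]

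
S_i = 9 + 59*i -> [9, 68, 127, 186, 245]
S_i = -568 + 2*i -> [-568, -566, -564, -562, -560]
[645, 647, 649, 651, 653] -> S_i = 645 + 2*i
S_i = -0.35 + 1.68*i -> [-0.35, 1.33, 3.01, 4.69, 6.37]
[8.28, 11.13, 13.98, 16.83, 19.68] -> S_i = 8.28 + 2.85*i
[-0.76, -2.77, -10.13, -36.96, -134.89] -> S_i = -0.76*3.65^i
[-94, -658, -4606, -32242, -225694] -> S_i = -94*7^i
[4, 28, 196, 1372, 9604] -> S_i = 4*7^i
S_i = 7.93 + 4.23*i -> [7.93, 12.16, 16.39, 20.62, 24.85]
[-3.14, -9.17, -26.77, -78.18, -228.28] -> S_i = -3.14*2.92^i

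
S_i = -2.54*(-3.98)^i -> [-2.54, 10.11, -40.23, 160.13, -637.33]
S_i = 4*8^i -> [4, 32, 256, 2048, 16384]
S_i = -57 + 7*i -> [-57, -50, -43, -36, -29]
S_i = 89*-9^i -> [89, -801, 7209, -64881, 583929]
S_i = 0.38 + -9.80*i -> [0.38, -9.42, -19.22, -29.02, -38.82]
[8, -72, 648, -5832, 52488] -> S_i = 8*-9^i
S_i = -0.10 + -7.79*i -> [-0.1, -7.89, -15.68, -23.47, -31.26]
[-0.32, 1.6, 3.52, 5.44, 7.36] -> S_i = -0.32 + 1.92*i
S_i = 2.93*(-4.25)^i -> [2.93, -12.45, 52.92, -224.92, 955.92]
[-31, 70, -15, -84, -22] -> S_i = Random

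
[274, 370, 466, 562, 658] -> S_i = 274 + 96*i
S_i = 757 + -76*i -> [757, 681, 605, 529, 453]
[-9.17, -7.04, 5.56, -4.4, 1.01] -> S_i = Random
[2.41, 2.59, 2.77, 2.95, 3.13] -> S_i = 2.41 + 0.18*i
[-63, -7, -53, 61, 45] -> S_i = Random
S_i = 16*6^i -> [16, 96, 576, 3456, 20736]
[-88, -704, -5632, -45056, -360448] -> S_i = -88*8^i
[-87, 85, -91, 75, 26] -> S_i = Random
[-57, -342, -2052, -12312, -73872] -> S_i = -57*6^i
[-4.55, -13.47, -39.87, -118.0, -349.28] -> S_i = -4.55*2.96^i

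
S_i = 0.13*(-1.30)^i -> [0.13, -0.17, 0.22, -0.29, 0.37]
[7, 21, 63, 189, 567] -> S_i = 7*3^i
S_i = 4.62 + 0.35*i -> [4.62, 4.97, 5.32, 5.67, 6.02]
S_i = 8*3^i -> [8, 24, 72, 216, 648]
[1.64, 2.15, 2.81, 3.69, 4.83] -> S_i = 1.64*1.31^i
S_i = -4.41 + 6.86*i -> [-4.41, 2.45, 9.31, 16.17, 23.03]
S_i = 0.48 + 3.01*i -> [0.48, 3.49, 6.5, 9.51, 12.52]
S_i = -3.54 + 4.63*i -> [-3.54, 1.09, 5.72, 10.35, 14.98]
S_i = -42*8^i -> [-42, -336, -2688, -21504, -172032]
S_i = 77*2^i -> [77, 154, 308, 616, 1232]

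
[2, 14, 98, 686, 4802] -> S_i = 2*7^i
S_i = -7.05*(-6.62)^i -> [-7.05, 46.67, -308.96, 2045.33, -13540.08]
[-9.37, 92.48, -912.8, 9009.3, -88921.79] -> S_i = -9.37*(-9.87)^i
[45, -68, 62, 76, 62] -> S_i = Random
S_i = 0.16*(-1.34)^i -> [0.16, -0.21, 0.29, -0.38, 0.52]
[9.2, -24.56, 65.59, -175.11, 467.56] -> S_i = 9.20*(-2.67)^i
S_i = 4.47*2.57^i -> [4.47, 11.49, 29.52, 75.88, 195.0]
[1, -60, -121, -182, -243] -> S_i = 1 + -61*i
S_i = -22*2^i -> [-22, -44, -88, -176, -352]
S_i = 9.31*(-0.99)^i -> [9.31, -9.22, 9.12, -9.03, 8.94]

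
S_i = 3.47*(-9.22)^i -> [3.47, -31.99, 294.98, -2719.71, 25075.71]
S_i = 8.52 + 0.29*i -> [8.52, 8.81, 9.1, 9.39, 9.68]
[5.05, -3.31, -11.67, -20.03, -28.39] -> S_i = 5.05 + -8.36*i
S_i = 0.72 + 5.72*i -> [0.72, 6.44, 12.16, 17.88, 23.6]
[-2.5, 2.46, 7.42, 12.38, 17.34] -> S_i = -2.50 + 4.96*i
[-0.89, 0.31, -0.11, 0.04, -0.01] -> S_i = -0.89*(-0.35)^i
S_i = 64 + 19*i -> [64, 83, 102, 121, 140]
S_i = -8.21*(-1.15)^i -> [-8.21, 9.44, -10.86, 12.49, -14.36]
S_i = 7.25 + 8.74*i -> [7.25, 15.99, 24.73, 33.47, 42.21]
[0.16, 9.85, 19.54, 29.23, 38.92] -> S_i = 0.16 + 9.69*i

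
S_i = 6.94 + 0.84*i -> [6.94, 7.78, 8.62, 9.46, 10.3]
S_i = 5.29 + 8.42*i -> [5.29, 13.71, 22.13, 30.55, 38.97]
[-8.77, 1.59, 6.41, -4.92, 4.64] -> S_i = Random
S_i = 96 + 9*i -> [96, 105, 114, 123, 132]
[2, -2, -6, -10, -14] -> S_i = 2 + -4*i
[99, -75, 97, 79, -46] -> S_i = Random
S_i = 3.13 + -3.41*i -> [3.13, -0.28, -3.69, -7.1, -10.51]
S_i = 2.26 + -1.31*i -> [2.26, 0.95, -0.36, -1.67, -2.98]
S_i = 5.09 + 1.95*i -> [5.09, 7.04, 8.99, 10.94, 12.89]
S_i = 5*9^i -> [5, 45, 405, 3645, 32805]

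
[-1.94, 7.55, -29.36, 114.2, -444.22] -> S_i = -1.94*(-3.89)^i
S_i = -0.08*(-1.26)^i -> [-0.08, 0.1, -0.13, 0.16, -0.2]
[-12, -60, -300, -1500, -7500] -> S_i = -12*5^i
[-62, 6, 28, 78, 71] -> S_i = Random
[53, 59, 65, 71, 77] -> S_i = 53 + 6*i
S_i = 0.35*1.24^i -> [0.35, 0.43, 0.54, 0.67, 0.83]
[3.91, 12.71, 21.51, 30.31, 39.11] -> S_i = 3.91 + 8.80*i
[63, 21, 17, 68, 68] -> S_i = Random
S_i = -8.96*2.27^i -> [-8.96, -20.34, -46.17, -104.81, -237.91]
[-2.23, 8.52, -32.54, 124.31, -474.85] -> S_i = -2.23*(-3.82)^i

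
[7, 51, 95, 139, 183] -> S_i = 7 + 44*i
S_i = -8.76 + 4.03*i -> [-8.76, -4.73, -0.7, 3.33, 7.36]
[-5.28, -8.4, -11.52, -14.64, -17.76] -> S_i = -5.28 + -3.12*i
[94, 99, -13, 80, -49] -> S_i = Random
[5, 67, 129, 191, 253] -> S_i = 5 + 62*i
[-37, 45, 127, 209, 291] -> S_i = -37 + 82*i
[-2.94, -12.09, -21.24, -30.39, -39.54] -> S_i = -2.94 + -9.15*i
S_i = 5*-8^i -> [5, -40, 320, -2560, 20480]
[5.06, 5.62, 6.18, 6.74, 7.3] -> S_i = 5.06 + 0.56*i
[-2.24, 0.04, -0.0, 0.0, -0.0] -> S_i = -2.24*(-0.02)^i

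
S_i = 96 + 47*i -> [96, 143, 190, 237, 284]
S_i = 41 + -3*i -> [41, 38, 35, 32, 29]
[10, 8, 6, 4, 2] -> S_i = 10 + -2*i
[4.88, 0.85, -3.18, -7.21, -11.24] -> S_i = 4.88 + -4.03*i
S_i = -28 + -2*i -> [-28, -30, -32, -34, -36]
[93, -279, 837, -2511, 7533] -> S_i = 93*-3^i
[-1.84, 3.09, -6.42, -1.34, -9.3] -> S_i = Random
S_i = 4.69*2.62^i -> [4.69, 12.29, 32.19, 84.35, 220.99]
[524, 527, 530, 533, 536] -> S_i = 524 + 3*i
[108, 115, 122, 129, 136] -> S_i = 108 + 7*i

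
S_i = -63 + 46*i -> [-63, -17, 29, 75, 121]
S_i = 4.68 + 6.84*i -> [4.68, 11.52, 18.36, 25.2, 32.04]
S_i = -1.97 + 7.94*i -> [-1.97, 5.97, 13.91, 21.85, 29.79]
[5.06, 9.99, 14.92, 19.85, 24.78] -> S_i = 5.06 + 4.93*i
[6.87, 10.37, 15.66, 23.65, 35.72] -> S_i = 6.87*1.51^i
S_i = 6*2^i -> [6, 12, 24, 48, 96]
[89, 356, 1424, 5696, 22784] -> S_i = 89*4^i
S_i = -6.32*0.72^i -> [-6.32, -4.55, -3.28, -2.36, -1.7]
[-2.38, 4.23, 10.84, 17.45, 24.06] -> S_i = -2.38 + 6.61*i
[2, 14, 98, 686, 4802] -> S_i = 2*7^i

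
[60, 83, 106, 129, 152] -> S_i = 60 + 23*i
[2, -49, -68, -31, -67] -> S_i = Random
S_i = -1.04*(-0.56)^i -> [-1.04, 0.58, -0.33, 0.18, -0.1]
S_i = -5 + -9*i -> [-5, -14, -23, -32, -41]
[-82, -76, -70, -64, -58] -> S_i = -82 + 6*i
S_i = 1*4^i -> [1, 4, 16, 64, 256]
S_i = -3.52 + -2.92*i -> [-3.52, -6.44, -9.36, -12.28, -15.2]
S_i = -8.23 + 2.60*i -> [-8.23, -5.63, -3.03, -0.43, 2.17]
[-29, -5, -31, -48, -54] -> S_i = Random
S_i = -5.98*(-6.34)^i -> [-5.98, 37.91, -240.37, 1523.94, -9661.8]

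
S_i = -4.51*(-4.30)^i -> [-4.51, 19.39, -83.39, 358.58, -1541.88]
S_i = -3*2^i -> [-3, -6, -12, -24, -48]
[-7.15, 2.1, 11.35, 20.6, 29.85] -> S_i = -7.15 + 9.25*i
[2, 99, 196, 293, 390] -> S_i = 2 + 97*i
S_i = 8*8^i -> [8, 64, 512, 4096, 32768]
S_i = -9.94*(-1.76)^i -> [-9.94, 17.49, -30.79, 54.19, -95.38]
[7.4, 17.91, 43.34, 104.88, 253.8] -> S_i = 7.40*2.42^i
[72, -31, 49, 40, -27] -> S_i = Random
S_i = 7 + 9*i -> [7, 16, 25, 34, 43]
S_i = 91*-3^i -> [91, -273, 819, -2457, 7371]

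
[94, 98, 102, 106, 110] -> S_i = 94 + 4*i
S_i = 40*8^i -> [40, 320, 2560, 20480, 163840]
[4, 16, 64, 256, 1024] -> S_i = 4*4^i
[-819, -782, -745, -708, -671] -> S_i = -819 + 37*i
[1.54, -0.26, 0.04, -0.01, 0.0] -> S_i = 1.54*(-0.17)^i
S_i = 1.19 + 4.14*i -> [1.19, 5.33, 9.47, 13.61, 17.75]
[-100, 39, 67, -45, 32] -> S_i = Random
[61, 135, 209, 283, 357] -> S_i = 61 + 74*i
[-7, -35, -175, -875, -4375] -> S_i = -7*5^i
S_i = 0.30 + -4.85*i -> [0.3, -4.55, -9.4, -14.25, -19.1]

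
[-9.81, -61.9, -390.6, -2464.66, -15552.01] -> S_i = -9.81*6.31^i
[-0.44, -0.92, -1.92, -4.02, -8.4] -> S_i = -0.44*2.09^i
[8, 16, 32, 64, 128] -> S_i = 8*2^i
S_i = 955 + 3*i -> [955, 958, 961, 964, 967]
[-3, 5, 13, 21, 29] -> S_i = -3 + 8*i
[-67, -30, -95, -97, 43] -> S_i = Random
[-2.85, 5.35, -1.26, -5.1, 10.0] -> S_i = Random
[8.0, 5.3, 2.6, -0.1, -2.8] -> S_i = 8.00 + -2.70*i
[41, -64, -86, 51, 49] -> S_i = Random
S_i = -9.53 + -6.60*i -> [-9.53, -16.13, -22.73, -29.33, -35.93]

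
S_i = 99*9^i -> [99, 891, 8019, 72171, 649539]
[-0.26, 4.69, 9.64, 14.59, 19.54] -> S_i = -0.26 + 4.95*i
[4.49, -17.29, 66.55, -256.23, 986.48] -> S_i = 4.49*(-3.85)^i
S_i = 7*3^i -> [7, 21, 63, 189, 567]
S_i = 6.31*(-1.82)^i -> [6.31, -11.48, 20.9, -38.04, 69.23]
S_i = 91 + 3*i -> [91, 94, 97, 100, 103]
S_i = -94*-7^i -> [-94, 658, -4606, 32242, -225694]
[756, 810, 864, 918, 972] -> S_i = 756 + 54*i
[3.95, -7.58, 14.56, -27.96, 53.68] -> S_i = 3.95*(-1.92)^i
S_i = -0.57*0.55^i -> [-0.57, -0.31, -0.17, -0.09, -0.05]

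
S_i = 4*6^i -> [4, 24, 144, 864, 5184]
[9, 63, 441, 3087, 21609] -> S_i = 9*7^i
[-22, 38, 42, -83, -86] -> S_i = Random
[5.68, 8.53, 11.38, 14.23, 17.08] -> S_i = 5.68 + 2.85*i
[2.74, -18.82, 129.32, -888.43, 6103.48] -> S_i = 2.74*(-6.87)^i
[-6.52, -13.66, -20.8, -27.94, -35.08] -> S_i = -6.52 + -7.14*i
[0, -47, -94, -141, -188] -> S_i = 0 + -47*i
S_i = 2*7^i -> [2, 14, 98, 686, 4802]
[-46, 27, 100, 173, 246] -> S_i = -46 + 73*i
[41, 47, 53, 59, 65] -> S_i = 41 + 6*i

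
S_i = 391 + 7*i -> [391, 398, 405, 412, 419]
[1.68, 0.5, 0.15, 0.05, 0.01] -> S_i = 1.68*0.30^i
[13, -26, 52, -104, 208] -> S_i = 13*-2^i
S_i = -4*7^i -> [-4, -28, -196, -1372, -9604]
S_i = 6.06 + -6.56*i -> [6.06, -0.5, -7.06, -13.62, -20.18]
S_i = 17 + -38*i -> [17, -21, -59, -97, -135]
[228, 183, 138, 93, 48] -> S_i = 228 + -45*i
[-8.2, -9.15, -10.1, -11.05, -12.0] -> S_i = -8.20 + -0.95*i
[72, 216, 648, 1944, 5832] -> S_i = 72*3^i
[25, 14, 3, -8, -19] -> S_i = 25 + -11*i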